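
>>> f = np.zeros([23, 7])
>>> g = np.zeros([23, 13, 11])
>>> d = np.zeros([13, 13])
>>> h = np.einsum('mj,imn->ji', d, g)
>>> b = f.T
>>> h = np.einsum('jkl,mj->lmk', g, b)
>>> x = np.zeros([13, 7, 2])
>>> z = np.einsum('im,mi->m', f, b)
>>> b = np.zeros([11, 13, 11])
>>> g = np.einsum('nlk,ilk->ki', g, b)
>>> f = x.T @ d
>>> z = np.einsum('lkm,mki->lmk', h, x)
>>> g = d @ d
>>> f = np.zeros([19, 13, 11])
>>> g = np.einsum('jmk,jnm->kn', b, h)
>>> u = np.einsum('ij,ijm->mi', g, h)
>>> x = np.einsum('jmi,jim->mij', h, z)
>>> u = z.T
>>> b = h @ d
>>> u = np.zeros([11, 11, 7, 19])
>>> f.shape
(19, 13, 11)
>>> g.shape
(11, 7)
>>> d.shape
(13, 13)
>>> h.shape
(11, 7, 13)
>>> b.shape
(11, 7, 13)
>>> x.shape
(7, 13, 11)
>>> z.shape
(11, 13, 7)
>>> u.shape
(11, 11, 7, 19)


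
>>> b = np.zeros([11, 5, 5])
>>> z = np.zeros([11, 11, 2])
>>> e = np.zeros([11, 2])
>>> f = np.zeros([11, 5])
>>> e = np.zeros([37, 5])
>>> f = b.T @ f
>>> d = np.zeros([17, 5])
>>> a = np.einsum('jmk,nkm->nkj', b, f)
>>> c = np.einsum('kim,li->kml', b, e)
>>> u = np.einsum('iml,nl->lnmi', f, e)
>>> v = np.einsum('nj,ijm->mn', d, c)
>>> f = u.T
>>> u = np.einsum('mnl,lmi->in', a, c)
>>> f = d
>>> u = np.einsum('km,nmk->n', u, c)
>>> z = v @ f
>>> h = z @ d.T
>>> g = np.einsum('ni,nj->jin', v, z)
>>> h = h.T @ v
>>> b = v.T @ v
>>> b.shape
(17, 17)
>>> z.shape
(37, 5)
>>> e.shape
(37, 5)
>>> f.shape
(17, 5)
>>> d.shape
(17, 5)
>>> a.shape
(5, 5, 11)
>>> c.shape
(11, 5, 37)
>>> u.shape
(11,)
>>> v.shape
(37, 17)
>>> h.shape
(17, 17)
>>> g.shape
(5, 17, 37)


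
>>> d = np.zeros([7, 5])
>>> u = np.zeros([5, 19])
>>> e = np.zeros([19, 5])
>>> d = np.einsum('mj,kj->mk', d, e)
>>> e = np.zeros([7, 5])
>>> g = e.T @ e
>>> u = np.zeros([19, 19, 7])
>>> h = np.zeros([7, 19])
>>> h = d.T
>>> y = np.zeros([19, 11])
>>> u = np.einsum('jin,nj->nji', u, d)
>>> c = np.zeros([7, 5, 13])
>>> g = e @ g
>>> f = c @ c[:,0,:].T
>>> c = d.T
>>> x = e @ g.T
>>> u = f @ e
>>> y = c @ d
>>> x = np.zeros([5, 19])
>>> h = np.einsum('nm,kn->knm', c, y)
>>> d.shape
(7, 19)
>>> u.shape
(7, 5, 5)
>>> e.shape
(7, 5)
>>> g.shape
(7, 5)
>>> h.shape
(19, 19, 7)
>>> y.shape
(19, 19)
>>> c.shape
(19, 7)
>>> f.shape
(7, 5, 7)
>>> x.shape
(5, 19)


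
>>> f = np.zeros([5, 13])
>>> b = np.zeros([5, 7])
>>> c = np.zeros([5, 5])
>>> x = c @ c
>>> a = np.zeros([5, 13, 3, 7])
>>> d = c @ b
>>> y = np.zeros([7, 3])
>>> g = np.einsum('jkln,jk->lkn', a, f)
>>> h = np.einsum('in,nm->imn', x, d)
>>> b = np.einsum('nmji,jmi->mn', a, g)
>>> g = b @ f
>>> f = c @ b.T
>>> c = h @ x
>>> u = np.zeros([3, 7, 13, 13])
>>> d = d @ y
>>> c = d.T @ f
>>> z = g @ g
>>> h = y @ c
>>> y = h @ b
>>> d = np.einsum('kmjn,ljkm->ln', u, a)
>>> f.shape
(5, 13)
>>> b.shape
(13, 5)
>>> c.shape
(3, 13)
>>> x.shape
(5, 5)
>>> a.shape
(5, 13, 3, 7)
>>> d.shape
(5, 13)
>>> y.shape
(7, 5)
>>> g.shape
(13, 13)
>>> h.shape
(7, 13)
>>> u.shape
(3, 7, 13, 13)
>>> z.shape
(13, 13)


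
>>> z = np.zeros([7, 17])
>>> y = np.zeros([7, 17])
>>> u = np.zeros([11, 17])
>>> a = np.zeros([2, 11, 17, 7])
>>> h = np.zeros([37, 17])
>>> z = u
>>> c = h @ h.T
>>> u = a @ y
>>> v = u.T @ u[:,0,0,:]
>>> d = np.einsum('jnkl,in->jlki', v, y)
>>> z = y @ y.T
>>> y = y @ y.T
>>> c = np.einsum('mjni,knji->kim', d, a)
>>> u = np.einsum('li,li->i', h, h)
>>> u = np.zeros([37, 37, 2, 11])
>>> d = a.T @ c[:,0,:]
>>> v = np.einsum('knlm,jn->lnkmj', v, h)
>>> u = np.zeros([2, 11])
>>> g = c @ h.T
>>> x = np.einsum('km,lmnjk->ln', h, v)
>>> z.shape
(7, 7)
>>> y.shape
(7, 7)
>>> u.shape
(2, 11)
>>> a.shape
(2, 11, 17, 7)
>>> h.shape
(37, 17)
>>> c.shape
(2, 7, 17)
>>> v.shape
(11, 17, 17, 17, 37)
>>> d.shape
(7, 17, 11, 17)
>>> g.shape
(2, 7, 37)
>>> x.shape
(11, 17)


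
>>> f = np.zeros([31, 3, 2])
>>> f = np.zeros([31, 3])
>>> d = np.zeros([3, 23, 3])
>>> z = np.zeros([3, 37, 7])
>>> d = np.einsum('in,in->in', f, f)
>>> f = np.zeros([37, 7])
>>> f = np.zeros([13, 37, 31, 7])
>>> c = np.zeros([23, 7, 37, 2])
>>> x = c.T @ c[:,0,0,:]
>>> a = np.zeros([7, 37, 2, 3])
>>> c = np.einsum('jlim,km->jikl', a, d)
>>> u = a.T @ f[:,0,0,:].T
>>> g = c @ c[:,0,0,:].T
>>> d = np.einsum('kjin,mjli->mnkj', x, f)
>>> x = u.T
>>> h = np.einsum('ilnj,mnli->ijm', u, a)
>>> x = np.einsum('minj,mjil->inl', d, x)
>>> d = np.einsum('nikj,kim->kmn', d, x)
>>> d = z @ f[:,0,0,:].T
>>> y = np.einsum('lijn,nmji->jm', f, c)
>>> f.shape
(13, 37, 31, 7)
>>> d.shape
(3, 37, 13)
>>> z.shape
(3, 37, 7)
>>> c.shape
(7, 2, 31, 37)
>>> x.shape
(2, 2, 3)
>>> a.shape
(7, 37, 2, 3)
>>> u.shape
(3, 2, 37, 13)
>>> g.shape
(7, 2, 31, 7)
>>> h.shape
(3, 13, 7)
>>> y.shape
(31, 2)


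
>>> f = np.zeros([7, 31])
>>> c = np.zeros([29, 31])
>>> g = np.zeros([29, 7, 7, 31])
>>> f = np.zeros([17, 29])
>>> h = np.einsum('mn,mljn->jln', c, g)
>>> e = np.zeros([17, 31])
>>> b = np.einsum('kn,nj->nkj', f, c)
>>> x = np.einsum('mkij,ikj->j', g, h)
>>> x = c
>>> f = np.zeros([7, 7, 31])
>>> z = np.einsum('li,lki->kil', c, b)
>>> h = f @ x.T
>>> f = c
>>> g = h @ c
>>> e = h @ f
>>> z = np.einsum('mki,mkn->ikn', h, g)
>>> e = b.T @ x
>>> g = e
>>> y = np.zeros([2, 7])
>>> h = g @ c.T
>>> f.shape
(29, 31)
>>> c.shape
(29, 31)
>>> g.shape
(31, 17, 31)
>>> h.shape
(31, 17, 29)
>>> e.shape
(31, 17, 31)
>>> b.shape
(29, 17, 31)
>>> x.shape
(29, 31)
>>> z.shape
(29, 7, 31)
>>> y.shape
(2, 7)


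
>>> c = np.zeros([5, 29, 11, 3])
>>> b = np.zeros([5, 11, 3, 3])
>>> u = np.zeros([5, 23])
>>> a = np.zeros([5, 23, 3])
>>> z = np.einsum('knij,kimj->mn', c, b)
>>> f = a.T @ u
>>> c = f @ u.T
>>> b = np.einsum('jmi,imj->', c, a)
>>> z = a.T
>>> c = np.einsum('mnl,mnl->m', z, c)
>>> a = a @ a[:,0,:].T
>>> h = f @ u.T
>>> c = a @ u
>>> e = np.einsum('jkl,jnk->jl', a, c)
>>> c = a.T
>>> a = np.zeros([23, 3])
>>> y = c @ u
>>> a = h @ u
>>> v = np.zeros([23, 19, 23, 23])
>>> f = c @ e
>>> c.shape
(5, 23, 5)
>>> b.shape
()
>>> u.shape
(5, 23)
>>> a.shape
(3, 23, 23)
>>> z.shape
(3, 23, 5)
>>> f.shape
(5, 23, 5)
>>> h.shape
(3, 23, 5)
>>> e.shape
(5, 5)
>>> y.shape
(5, 23, 23)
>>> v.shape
(23, 19, 23, 23)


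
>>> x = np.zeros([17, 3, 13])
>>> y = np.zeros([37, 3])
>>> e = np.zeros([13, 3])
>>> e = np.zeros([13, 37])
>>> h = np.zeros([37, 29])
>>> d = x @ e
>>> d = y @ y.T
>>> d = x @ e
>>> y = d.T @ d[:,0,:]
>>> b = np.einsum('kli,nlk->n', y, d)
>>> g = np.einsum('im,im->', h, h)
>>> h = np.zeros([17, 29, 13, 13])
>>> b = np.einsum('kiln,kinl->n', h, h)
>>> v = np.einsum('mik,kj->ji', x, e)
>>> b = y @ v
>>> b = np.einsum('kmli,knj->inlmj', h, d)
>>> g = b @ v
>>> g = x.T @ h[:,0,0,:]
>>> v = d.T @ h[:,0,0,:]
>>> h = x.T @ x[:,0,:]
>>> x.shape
(17, 3, 13)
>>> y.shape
(37, 3, 37)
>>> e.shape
(13, 37)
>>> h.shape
(13, 3, 13)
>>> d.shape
(17, 3, 37)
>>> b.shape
(13, 3, 13, 29, 37)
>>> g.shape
(13, 3, 13)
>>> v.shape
(37, 3, 13)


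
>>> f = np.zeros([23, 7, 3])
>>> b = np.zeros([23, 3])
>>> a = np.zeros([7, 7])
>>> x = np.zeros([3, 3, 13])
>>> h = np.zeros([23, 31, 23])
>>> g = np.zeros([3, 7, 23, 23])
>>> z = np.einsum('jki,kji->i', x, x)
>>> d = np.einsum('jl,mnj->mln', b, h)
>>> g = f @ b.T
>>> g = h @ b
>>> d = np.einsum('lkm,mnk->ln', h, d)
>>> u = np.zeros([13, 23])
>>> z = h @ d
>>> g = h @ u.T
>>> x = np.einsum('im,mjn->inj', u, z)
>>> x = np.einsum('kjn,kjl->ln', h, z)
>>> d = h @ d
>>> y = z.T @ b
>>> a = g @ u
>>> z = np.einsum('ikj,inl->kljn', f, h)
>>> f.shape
(23, 7, 3)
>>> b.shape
(23, 3)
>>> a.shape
(23, 31, 23)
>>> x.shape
(3, 23)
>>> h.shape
(23, 31, 23)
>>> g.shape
(23, 31, 13)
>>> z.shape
(7, 23, 3, 31)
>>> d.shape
(23, 31, 3)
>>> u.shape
(13, 23)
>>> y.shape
(3, 31, 3)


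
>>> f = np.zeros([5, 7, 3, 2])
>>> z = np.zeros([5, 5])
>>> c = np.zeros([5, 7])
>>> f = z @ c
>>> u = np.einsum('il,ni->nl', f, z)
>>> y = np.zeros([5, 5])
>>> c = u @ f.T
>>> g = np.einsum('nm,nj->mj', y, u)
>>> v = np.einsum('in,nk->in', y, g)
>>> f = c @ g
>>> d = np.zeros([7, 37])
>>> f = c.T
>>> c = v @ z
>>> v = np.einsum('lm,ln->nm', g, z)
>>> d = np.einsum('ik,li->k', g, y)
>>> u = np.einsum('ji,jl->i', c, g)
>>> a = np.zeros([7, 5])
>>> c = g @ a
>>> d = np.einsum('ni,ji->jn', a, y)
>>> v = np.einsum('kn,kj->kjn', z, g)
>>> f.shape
(5, 5)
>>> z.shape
(5, 5)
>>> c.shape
(5, 5)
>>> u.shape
(5,)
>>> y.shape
(5, 5)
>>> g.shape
(5, 7)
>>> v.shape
(5, 7, 5)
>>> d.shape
(5, 7)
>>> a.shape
(7, 5)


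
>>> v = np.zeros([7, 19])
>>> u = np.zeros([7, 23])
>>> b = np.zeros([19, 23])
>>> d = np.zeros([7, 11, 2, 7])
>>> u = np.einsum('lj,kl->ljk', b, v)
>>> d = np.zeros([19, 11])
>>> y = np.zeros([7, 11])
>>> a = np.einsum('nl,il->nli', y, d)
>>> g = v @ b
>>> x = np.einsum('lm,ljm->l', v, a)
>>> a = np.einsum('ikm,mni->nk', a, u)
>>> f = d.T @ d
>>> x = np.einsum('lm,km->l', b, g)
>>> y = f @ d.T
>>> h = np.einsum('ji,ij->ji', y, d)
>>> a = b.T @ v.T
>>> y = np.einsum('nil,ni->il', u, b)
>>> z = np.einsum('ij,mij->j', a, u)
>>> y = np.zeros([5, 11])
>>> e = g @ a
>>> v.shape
(7, 19)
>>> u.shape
(19, 23, 7)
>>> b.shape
(19, 23)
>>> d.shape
(19, 11)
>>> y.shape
(5, 11)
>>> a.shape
(23, 7)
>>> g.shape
(7, 23)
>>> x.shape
(19,)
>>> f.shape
(11, 11)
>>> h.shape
(11, 19)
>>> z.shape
(7,)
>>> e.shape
(7, 7)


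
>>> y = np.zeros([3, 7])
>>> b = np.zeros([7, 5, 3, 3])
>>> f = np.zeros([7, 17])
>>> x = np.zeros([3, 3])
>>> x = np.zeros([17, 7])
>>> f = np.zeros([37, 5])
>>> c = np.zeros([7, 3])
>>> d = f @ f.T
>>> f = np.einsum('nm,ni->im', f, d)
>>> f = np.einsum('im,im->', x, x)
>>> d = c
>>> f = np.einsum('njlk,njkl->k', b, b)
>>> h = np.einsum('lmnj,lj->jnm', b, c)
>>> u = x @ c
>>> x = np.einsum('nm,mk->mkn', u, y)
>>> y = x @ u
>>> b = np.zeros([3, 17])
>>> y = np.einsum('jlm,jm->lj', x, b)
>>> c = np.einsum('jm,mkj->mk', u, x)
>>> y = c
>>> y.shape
(3, 7)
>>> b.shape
(3, 17)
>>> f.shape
(3,)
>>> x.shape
(3, 7, 17)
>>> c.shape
(3, 7)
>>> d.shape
(7, 3)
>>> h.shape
(3, 3, 5)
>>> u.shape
(17, 3)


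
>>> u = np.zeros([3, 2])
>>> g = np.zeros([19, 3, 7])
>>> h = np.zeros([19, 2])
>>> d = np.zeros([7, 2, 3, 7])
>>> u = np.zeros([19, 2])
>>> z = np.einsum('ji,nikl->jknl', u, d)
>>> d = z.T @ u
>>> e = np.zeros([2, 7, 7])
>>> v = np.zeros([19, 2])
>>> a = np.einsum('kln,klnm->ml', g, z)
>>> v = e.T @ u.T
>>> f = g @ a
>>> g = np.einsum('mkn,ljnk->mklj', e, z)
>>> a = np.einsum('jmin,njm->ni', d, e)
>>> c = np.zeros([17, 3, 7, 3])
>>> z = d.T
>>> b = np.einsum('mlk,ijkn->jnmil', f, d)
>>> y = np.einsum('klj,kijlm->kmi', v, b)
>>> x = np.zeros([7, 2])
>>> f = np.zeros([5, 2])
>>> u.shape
(19, 2)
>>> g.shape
(2, 7, 19, 3)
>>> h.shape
(19, 2)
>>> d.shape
(7, 7, 3, 2)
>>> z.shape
(2, 3, 7, 7)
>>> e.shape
(2, 7, 7)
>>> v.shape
(7, 7, 19)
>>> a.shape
(2, 3)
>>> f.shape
(5, 2)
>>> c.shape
(17, 3, 7, 3)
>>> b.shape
(7, 2, 19, 7, 3)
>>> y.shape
(7, 3, 2)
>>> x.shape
(7, 2)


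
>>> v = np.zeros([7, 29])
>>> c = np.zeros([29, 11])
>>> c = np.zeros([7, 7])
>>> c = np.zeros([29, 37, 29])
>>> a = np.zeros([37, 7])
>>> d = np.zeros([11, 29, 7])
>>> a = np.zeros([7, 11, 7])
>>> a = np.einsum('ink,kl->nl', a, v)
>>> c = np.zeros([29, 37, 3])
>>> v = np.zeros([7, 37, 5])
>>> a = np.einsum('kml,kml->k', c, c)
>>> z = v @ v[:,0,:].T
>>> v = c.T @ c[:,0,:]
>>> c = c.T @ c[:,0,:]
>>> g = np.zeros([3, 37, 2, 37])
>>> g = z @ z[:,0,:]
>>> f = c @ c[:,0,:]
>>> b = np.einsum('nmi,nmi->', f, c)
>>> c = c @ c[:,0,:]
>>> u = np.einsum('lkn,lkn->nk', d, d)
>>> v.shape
(3, 37, 3)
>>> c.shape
(3, 37, 3)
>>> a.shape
(29,)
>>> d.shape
(11, 29, 7)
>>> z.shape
(7, 37, 7)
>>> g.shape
(7, 37, 7)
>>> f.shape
(3, 37, 3)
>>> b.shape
()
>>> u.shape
(7, 29)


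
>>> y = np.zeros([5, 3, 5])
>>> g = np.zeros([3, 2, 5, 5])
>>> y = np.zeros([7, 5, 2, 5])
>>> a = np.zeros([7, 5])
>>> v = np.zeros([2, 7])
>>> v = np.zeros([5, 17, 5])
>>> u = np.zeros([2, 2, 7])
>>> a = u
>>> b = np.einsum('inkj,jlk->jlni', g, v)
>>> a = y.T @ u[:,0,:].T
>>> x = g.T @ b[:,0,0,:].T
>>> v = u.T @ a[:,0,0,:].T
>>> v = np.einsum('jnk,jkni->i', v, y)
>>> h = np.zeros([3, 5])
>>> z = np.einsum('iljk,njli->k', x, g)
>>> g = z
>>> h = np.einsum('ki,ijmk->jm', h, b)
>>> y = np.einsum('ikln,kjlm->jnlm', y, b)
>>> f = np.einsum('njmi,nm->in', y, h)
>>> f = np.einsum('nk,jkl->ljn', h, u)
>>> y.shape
(17, 5, 2, 3)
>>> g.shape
(5,)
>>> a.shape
(5, 2, 5, 2)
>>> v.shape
(5,)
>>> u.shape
(2, 2, 7)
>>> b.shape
(5, 17, 2, 3)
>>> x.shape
(5, 5, 2, 5)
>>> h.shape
(17, 2)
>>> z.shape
(5,)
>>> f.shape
(7, 2, 17)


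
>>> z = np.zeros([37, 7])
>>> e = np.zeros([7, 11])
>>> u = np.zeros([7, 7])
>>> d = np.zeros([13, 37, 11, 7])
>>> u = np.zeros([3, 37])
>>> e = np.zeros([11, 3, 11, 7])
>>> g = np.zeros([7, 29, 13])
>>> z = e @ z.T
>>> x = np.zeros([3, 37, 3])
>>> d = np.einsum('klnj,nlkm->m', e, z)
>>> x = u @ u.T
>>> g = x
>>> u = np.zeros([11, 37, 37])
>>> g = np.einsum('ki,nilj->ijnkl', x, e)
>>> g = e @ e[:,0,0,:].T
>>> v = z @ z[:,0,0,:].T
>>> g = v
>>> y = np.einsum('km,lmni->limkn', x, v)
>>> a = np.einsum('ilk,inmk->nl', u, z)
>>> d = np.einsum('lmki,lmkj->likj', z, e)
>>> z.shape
(11, 3, 11, 37)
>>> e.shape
(11, 3, 11, 7)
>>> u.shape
(11, 37, 37)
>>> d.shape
(11, 37, 11, 7)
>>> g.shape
(11, 3, 11, 11)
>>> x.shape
(3, 3)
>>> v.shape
(11, 3, 11, 11)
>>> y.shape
(11, 11, 3, 3, 11)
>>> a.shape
(3, 37)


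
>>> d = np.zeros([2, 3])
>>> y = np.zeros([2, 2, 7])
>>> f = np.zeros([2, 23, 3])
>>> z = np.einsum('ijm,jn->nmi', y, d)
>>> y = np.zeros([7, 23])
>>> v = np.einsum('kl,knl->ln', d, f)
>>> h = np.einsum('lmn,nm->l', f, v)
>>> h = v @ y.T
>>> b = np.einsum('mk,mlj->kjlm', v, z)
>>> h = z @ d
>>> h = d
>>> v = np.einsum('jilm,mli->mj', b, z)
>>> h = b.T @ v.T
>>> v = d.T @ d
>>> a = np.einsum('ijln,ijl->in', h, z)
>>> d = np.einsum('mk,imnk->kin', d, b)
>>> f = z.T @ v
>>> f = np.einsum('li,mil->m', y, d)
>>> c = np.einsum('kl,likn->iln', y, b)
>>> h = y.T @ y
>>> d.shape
(3, 23, 7)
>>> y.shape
(7, 23)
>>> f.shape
(3,)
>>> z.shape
(3, 7, 2)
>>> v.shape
(3, 3)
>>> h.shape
(23, 23)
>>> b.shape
(23, 2, 7, 3)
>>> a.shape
(3, 3)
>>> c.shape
(2, 23, 3)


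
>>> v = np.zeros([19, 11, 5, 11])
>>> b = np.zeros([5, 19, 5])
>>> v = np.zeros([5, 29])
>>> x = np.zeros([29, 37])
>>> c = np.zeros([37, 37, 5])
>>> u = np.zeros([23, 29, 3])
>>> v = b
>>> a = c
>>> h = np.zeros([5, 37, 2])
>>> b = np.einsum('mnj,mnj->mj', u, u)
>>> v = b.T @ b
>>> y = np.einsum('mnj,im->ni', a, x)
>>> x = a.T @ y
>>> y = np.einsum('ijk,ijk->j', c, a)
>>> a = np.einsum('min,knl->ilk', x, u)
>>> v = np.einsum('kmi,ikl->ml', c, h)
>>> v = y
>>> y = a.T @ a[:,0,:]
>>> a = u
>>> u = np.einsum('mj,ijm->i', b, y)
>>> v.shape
(37,)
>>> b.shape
(23, 3)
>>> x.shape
(5, 37, 29)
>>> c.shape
(37, 37, 5)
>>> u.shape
(23,)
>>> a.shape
(23, 29, 3)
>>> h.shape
(5, 37, 2)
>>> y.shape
(23, 3, 23)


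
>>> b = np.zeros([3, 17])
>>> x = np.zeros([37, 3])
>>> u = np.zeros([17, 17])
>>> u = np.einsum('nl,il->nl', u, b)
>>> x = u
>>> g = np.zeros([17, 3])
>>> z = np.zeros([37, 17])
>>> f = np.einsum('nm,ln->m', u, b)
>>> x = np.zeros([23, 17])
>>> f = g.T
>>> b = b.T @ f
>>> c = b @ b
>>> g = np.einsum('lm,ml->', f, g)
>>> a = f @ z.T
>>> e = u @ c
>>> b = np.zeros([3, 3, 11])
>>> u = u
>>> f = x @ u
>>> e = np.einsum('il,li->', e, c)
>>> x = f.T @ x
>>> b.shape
(3, 3, 11)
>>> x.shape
(17, 17)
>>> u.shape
(17, 17)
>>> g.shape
()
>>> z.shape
(37, 17)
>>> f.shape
(23, 17)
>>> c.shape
(17, 17)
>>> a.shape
(3, 37)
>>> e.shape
()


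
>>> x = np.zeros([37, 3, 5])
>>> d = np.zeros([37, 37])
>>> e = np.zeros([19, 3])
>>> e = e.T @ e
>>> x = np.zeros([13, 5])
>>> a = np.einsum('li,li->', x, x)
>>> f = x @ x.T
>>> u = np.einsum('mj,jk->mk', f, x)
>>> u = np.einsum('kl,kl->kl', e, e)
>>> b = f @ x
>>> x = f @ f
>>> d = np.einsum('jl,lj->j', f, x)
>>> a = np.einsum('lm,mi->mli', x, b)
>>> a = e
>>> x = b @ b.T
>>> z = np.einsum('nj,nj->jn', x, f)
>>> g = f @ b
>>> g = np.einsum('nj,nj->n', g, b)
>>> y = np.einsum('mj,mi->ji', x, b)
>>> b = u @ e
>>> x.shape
(13, 13)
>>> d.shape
(13,)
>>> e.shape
(3, 3)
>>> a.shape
(3, 3)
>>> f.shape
(13, 13)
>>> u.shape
(3, 3)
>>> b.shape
(3, 3)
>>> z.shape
(13, 13)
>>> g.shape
(13,)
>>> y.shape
(13, 5)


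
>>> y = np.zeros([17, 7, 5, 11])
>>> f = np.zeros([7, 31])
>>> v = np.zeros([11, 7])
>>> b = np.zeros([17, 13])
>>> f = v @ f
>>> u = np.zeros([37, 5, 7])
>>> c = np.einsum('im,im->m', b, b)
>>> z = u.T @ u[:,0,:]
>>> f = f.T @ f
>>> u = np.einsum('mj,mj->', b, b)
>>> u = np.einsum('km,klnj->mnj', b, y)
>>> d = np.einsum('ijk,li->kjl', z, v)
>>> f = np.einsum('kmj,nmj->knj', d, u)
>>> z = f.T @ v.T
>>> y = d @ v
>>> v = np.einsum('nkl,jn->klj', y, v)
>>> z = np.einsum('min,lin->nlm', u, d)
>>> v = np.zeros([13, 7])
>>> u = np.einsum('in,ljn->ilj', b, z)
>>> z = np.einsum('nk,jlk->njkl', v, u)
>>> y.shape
(7, 5, 7)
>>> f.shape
(7, 13, 11)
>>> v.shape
(13, 7)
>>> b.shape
(17, 13)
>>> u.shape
(17, 11, 7)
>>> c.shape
(13,)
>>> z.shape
(13, 17, 7, 11)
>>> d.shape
(7, 5, 11)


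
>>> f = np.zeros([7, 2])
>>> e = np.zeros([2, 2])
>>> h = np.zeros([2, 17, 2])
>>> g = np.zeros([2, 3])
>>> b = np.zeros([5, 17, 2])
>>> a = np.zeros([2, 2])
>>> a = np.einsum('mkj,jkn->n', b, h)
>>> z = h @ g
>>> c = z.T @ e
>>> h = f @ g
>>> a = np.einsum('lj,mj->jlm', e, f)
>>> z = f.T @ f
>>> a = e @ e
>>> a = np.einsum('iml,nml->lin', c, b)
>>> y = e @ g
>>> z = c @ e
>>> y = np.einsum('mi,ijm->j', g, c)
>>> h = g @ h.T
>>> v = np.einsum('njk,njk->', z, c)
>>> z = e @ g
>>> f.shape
(7, 2)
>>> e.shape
(2, 2)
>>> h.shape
(2, 7)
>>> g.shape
(2, 3)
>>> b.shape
(5, 17, 2)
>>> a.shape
(2, 3, 5)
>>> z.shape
(2, 3)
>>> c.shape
(3, 17, 2)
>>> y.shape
(17,)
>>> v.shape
()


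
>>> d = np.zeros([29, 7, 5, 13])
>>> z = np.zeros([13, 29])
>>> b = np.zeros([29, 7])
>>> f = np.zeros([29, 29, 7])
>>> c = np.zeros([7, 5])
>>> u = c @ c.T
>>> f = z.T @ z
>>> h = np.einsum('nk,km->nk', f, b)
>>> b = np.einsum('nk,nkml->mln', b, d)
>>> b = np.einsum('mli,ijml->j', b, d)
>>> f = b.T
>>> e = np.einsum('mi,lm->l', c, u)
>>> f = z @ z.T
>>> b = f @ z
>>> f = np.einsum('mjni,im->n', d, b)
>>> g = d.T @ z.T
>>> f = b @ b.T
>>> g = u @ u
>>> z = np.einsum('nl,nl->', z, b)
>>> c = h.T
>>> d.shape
(29, 7, 5, 13)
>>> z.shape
()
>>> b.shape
(13, 29)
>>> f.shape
(13, 13)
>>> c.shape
(29, 29)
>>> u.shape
(7, 7)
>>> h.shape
(29, 29)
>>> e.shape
(7,)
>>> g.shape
(7, 7)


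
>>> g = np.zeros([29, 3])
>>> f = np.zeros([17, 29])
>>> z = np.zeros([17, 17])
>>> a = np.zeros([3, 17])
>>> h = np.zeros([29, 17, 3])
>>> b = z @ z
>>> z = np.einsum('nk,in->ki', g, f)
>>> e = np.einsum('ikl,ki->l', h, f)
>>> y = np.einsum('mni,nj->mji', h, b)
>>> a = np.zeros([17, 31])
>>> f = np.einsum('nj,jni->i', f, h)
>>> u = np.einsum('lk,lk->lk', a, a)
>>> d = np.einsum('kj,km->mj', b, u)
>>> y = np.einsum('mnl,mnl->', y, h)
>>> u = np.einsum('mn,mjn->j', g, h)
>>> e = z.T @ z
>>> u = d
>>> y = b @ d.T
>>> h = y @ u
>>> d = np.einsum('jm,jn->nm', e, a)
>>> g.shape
(29, 3)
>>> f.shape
(3,)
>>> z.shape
(3, 17)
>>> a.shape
(17, 31)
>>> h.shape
(17, 17)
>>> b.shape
(17, 17)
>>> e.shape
(17, 17)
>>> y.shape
(17, 31)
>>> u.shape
(31, 17)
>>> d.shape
(31, 17)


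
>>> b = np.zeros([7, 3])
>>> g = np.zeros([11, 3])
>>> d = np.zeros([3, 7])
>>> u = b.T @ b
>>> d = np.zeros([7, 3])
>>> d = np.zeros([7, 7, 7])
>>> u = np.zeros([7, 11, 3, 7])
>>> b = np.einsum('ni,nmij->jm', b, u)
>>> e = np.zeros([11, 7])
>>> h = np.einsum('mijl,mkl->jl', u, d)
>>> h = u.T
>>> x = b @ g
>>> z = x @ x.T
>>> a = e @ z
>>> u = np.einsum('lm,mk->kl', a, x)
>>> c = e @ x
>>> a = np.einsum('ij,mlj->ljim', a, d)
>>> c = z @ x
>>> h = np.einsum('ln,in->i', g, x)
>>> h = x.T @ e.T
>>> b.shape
(7, 11)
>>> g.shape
(11, 3)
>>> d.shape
(7, 7, 7)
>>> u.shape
(3, 11)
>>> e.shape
(11, 7)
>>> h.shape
(3, 11)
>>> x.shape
(7, 3)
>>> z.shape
(7, 7)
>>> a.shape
(7, 7, 11, 7)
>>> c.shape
(7, 3)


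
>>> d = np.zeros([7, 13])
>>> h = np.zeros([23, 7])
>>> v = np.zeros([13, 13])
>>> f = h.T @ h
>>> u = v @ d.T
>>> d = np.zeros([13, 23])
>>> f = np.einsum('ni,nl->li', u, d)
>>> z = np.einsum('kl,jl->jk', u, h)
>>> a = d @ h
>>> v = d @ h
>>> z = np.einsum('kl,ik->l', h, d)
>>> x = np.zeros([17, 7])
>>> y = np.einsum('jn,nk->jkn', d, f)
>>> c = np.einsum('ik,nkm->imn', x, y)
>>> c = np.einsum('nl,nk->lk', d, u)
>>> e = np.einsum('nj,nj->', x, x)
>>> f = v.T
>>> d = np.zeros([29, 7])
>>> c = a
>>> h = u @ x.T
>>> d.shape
(29, 7)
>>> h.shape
(13, 17)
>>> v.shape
(13, 7)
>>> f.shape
(7, 13)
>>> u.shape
(13, 7)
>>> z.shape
(7,)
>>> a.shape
(13, 7)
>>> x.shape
(17, 7)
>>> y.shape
(13, 7, 23)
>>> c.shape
(13, 7)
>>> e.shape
()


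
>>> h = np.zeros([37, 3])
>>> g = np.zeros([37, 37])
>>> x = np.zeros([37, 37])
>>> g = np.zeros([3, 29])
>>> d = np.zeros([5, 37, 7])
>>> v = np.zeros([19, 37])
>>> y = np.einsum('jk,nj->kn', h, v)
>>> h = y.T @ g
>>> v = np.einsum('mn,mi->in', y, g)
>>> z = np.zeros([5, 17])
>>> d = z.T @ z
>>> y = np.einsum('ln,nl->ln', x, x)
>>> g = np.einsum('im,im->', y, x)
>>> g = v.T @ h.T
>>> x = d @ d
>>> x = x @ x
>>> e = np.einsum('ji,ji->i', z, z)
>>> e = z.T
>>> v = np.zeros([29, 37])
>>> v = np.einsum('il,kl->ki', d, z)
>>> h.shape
(19, 29)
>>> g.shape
(19, 19)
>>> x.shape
(17, 17)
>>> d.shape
(17, 17)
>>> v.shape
(5, 17)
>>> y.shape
(37, 37)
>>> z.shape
(5, 17)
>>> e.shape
(17, 5)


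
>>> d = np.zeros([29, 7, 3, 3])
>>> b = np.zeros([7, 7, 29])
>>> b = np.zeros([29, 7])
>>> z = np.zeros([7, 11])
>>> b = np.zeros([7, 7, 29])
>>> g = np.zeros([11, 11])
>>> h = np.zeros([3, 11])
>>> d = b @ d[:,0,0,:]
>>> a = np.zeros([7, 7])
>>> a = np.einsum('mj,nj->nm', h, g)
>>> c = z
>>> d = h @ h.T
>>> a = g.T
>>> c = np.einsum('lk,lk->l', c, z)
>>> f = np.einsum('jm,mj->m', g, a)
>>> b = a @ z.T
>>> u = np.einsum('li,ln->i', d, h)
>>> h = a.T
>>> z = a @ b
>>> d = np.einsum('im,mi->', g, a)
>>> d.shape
()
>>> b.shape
(11, 7)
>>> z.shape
(11, 7)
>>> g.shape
(11, 11)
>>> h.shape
(11, 11)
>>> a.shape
(11, 11)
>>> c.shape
(7,)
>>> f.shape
(11,)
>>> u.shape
(3,)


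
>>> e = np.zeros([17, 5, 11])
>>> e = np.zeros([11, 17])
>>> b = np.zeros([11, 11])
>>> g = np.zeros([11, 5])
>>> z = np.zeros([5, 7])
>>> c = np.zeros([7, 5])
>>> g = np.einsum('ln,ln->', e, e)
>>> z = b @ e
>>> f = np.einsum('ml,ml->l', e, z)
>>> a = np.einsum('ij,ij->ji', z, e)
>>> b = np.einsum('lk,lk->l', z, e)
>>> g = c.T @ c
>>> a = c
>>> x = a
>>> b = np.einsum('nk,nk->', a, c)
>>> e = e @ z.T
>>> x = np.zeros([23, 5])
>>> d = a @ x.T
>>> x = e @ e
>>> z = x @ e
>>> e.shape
(11, 11)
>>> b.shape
()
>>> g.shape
(5, 5)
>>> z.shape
(11, 11)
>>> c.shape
(7, 5)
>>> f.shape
(17,)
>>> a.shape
(7, 5)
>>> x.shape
(11, 11)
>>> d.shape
(7, 23)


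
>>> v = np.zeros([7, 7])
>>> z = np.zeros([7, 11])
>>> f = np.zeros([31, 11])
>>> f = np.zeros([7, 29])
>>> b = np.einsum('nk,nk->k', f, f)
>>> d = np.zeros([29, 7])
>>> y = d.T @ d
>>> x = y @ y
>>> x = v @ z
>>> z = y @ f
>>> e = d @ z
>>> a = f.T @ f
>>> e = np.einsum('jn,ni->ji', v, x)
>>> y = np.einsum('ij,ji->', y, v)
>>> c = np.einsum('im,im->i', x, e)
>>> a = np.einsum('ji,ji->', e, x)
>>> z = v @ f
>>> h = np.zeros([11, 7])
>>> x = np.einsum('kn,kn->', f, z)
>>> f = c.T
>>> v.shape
(7, 7)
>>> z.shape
(7, 29)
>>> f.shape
(7,)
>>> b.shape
(29,)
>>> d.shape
(29, 7)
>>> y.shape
()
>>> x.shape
()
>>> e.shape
(7, 11)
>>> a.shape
()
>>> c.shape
(7,)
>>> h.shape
(11, 7)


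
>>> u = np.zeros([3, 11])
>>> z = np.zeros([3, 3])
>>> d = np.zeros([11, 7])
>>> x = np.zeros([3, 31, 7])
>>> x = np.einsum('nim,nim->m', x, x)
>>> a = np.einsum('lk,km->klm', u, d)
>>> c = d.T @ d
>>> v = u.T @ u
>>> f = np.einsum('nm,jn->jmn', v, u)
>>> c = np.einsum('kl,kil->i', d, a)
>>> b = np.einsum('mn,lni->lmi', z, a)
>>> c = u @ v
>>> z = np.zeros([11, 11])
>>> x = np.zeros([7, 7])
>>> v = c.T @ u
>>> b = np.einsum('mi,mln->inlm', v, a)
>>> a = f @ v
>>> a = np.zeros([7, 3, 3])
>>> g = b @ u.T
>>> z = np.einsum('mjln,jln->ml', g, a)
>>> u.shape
(3, 11)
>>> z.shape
(11, 3)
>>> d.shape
(11, 7)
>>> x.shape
(7, 7)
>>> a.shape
(7, 3, 3)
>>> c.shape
(3, 11)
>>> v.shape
(11, 11)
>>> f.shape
(3, 11, 11)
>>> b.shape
(11, 7, 3, 11)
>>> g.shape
(11, 7, 3, 3)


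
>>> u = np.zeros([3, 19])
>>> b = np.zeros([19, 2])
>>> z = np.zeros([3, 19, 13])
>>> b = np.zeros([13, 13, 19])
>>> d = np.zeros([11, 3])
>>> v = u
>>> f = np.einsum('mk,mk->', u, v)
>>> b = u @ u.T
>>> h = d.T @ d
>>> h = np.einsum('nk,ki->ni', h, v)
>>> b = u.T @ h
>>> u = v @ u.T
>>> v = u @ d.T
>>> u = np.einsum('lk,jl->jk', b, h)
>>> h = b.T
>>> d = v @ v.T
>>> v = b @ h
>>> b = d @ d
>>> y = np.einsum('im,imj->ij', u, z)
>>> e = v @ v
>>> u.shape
(3, 19)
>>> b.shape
(3, 3)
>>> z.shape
(3, 19, 13)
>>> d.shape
(3, 3)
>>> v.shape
(19, 19)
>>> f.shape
()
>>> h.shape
(19, 19)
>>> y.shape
(3, 13)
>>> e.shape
(19, 19)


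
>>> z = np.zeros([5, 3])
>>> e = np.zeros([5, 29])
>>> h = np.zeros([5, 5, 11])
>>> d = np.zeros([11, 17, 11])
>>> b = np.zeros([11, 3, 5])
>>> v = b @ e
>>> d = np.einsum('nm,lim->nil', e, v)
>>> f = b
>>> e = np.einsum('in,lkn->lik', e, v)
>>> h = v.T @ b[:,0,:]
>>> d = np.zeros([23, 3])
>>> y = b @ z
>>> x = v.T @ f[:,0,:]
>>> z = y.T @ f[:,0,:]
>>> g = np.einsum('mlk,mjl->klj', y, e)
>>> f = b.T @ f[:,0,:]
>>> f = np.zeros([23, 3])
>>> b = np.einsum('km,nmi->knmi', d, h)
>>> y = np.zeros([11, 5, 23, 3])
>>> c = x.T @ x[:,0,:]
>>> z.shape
(3, 3, 5)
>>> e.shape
(11, 5, 3)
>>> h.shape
(29, 3, 5)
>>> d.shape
(23, 3)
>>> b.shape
(23, 29, 3, 5)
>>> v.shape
(11, 3, 29)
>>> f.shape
(23, 3)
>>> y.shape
(11, 5, 23, 3)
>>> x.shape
(29, 3, 5)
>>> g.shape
(3, 3, 5)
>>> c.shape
(5, 3, 5)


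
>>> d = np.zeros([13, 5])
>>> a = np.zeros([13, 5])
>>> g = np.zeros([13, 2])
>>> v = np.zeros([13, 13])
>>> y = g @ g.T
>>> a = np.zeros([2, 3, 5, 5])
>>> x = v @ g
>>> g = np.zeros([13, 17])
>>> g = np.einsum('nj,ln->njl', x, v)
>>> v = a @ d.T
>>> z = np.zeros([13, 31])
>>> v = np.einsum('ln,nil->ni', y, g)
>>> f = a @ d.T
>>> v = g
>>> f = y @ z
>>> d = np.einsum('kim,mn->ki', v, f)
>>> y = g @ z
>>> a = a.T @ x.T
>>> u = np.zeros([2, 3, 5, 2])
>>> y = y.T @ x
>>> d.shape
(13, 2)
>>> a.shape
(5, 5, 3, 13)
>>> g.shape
(13, 2, 13)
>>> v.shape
(13, 2, 13)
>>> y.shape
(31, 2, 2)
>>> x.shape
(13, 2)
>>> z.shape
(13, 31)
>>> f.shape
(13, 31)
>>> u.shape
(2, 3, 5, 2)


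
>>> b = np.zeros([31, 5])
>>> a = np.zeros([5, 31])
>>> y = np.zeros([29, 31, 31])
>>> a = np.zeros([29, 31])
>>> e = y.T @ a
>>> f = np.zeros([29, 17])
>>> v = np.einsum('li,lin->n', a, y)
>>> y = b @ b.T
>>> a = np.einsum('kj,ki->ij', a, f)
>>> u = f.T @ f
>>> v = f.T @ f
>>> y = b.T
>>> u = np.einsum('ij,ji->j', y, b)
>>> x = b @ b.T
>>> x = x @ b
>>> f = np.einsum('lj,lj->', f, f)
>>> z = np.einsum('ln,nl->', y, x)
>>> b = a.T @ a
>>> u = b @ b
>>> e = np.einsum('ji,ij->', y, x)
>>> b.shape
(31, 31)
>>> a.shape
(17, 31)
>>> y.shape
(5, 31)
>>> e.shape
()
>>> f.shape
()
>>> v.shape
(17, 17)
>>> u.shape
(31, 31)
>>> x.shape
(31, 5)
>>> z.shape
()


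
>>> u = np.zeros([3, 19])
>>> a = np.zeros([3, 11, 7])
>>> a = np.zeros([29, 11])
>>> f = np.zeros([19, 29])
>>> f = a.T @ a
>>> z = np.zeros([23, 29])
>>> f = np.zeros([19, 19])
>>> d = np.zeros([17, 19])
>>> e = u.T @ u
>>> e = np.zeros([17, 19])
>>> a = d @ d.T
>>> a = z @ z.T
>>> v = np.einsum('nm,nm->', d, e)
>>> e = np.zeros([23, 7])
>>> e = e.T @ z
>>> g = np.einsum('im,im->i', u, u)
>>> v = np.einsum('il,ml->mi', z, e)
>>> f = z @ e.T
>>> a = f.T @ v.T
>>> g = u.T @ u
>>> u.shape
(3, 19)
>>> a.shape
(7, 7)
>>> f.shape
(23, 7)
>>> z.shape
(23, 29)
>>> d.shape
(17, 19)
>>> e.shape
(7, 29)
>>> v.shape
(7, 23)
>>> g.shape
(19, 19)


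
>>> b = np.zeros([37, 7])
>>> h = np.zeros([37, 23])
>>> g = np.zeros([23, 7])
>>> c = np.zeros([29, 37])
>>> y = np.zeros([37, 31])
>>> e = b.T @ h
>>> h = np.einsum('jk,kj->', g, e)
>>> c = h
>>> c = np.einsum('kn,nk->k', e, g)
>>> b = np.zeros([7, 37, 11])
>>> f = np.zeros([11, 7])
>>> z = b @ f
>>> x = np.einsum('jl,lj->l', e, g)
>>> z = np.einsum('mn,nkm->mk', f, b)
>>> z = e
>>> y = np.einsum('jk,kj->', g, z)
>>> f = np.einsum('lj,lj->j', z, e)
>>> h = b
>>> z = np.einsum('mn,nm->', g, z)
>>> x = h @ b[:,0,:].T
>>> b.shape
(7, 37, 11)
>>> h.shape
(7, 37, 11)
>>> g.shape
(23, 7)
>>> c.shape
(7,)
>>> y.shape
()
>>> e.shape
(7, 23)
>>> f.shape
(23,)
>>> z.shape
()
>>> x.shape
(7, 37, 7)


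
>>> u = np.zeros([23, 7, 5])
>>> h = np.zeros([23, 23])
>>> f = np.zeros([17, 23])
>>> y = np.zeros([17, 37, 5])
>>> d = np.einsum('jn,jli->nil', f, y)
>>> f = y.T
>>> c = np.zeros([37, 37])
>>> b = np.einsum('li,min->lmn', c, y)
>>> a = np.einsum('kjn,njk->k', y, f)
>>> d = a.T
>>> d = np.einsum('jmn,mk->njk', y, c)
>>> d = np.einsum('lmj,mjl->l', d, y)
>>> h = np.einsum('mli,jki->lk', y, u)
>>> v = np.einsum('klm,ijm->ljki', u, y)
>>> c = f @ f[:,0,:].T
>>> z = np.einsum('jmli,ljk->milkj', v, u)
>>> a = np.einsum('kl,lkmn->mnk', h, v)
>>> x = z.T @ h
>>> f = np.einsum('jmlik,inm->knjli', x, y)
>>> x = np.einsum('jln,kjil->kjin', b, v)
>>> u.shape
(23, 7, 5)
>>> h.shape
(37, 7)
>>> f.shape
(7, 37, 7, 23, 17)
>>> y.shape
(17, 37, 5)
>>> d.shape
(5,)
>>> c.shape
(5, 37, 5)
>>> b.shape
(37, 17, 5)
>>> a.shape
(23, 17, 37)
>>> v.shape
(7, 37, 23, 17)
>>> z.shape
(37, 17, 23, 5, 7)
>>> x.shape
(7, 37, 23, 5)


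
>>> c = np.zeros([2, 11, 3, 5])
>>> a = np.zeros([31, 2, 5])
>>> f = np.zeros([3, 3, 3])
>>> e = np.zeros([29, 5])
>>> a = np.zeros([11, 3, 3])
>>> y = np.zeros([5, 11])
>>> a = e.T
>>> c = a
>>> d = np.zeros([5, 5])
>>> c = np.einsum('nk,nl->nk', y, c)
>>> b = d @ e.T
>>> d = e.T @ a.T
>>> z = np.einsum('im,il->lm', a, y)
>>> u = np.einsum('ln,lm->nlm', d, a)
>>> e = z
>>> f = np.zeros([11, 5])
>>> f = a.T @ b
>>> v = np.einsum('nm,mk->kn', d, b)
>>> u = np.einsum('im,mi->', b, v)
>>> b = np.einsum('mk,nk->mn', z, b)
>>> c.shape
(5, 11)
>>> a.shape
(5, 29)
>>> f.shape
(29, 29)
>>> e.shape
(11, 29)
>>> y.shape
(5, 11)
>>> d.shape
(5, 5)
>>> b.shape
(11, 5)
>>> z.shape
(11, 29)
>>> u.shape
()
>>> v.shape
(29, 5)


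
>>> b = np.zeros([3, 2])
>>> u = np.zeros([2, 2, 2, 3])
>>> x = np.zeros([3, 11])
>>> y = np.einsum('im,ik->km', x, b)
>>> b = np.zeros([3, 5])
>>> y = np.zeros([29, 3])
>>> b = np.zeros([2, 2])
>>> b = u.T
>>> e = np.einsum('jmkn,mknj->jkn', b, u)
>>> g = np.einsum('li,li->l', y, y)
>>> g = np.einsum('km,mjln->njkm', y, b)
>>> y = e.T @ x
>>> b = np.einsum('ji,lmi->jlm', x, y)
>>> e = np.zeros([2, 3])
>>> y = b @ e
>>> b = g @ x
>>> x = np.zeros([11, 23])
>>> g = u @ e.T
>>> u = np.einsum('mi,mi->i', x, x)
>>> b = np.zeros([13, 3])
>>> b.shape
(13, 3)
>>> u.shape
(23,)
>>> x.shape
(11, 23)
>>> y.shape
(3, 2, 3)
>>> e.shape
(2, 3)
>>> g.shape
(2, 2, 2, 2)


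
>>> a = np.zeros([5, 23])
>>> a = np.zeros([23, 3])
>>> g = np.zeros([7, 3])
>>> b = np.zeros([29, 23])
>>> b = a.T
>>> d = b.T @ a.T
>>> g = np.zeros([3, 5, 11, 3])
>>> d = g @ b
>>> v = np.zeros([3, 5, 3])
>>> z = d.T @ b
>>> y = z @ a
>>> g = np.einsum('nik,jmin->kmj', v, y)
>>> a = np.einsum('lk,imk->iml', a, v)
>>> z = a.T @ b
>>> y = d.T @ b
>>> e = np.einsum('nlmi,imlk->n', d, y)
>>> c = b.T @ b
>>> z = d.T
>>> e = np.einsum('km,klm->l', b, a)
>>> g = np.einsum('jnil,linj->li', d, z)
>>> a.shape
(3, 5, 23)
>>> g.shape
(23, 11)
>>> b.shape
(3, 23)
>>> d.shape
(3, 5, 11, 23)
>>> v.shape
(3, 5, 3)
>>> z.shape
(23, 11, 5, 3)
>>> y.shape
(23, 11, 5, 23)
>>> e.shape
(5,)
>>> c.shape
(23, 23)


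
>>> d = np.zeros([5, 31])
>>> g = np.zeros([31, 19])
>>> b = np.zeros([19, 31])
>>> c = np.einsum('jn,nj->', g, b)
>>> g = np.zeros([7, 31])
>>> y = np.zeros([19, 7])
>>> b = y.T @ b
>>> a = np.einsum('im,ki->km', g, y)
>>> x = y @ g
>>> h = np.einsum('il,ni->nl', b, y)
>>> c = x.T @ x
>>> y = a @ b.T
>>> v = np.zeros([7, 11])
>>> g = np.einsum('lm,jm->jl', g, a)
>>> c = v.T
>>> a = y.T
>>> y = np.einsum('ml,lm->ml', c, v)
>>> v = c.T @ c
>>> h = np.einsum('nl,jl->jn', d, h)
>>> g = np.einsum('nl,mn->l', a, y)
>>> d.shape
(5, 31)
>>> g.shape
(19,)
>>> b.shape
(7, 31)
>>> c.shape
(11, 7)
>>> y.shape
(11, 7)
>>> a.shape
(7, 19)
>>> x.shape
(19, 31)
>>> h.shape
(19, 5)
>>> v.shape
(7, 7)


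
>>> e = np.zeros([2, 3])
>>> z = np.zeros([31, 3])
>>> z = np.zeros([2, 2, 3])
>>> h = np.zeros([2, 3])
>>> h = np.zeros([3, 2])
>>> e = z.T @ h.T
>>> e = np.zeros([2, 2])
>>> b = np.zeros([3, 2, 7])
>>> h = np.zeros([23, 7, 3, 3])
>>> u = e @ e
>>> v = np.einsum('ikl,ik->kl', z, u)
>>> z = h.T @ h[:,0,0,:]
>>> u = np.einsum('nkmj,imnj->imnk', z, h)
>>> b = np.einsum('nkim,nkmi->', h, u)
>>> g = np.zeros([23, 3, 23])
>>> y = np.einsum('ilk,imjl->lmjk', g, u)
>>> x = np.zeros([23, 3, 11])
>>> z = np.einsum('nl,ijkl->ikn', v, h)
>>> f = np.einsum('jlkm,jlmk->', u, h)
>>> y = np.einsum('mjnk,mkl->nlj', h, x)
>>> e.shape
(2, 2)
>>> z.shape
(23, 3, 2)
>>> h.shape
(23, 7, 3, 3)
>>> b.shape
()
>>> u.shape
(23, 7, 3, 3)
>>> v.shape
(2, 3)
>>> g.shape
(23, 3, 23)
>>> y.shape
(3, 11, 7)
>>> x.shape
(23, 3, 11)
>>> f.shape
()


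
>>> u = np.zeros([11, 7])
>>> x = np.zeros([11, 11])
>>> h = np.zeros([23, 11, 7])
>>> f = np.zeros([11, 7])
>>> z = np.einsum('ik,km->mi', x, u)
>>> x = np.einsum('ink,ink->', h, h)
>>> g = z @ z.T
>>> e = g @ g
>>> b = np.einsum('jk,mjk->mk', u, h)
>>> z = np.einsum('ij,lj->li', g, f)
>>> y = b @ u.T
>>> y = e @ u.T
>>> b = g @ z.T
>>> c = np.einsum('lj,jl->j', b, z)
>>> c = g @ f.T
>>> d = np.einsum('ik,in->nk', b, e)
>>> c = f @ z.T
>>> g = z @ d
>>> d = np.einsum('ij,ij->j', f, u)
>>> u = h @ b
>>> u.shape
(23, 11, 11)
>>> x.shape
()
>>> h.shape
(23, 11, 7)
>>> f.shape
(11, 7)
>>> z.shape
(11, 7)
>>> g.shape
(11, 11)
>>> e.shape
(7, 7)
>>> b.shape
(7, 11)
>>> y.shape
(7, 11)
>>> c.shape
(11, 11)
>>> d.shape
(7,)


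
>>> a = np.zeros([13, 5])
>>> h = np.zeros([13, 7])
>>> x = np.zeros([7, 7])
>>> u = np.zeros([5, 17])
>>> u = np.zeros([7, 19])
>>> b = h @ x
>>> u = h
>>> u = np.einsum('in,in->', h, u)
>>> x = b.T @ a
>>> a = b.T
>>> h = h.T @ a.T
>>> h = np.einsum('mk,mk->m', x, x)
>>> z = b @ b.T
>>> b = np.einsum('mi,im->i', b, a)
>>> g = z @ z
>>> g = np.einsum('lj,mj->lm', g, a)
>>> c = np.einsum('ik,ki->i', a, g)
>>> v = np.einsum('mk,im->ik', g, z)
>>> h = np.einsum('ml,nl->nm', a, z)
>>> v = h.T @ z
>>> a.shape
(7, 13)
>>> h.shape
(13, 7)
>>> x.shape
(7, 5)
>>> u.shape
()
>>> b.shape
(7,)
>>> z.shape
(13, 13)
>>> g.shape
(13, 7)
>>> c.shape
(7,)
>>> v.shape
(7, 13)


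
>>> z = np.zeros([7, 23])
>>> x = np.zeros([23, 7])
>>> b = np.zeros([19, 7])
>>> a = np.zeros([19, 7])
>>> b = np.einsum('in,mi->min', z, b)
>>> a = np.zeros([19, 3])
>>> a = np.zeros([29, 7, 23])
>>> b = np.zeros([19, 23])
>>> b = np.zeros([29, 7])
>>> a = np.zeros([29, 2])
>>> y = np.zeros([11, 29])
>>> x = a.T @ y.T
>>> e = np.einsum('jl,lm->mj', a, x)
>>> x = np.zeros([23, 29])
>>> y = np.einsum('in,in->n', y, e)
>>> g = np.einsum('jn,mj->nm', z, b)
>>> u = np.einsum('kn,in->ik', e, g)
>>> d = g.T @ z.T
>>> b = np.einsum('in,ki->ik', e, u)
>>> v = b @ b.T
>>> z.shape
(7, 23)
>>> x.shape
(23, 29)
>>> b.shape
(11, 23)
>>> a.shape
(29, 2)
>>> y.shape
(29,)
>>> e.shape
(11, 29)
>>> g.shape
(23, 29)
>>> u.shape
(23, 11)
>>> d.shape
(29, 7)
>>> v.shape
(11, 11)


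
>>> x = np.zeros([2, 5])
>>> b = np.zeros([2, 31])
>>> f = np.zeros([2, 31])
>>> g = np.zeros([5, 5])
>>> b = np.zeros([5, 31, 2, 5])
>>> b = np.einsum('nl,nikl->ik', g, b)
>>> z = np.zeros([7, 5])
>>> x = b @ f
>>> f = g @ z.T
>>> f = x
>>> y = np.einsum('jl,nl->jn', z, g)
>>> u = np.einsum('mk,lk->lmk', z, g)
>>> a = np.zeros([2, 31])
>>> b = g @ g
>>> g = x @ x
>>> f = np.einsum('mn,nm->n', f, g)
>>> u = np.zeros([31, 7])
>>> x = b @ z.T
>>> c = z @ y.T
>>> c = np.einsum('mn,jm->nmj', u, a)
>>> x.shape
(5, 7)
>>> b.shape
(5, 5)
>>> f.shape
(31,)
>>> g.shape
(31, 31)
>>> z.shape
(7, 5)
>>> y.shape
(7, 5)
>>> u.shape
(31, 7)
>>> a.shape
(2, 31)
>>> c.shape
(7, 31, 2)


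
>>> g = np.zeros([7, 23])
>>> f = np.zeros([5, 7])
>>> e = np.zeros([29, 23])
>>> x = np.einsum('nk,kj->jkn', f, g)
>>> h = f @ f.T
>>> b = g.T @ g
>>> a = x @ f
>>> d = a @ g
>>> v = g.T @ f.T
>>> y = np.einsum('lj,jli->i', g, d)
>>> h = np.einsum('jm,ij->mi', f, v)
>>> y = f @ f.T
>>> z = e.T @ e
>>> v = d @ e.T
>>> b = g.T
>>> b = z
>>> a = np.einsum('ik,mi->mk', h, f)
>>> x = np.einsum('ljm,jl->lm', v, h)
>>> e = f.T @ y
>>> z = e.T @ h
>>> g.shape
(7, 23)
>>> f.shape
(5, 7)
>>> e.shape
(7, 5)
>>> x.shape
(23, 29)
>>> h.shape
(7, 23)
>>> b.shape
(23, 23)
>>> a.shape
(5, 23)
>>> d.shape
(23, 7, 23)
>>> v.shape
(23, 7, 29)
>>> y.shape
(5, 5)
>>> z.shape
(5, 23)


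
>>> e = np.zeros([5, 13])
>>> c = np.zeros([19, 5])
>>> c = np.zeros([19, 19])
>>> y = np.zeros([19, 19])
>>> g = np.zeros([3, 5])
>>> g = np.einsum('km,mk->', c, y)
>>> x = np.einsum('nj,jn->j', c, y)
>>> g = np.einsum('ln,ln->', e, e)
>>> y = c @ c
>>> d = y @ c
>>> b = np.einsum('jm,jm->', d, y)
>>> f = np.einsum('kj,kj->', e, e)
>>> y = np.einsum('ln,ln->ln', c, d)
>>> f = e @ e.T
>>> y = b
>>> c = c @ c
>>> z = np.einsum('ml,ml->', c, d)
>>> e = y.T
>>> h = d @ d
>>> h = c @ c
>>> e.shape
()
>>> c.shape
(19, 19)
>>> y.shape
()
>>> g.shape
()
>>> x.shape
(19,)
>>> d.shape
(19, 19)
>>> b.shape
()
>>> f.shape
(5, 5)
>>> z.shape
()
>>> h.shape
(19, 19)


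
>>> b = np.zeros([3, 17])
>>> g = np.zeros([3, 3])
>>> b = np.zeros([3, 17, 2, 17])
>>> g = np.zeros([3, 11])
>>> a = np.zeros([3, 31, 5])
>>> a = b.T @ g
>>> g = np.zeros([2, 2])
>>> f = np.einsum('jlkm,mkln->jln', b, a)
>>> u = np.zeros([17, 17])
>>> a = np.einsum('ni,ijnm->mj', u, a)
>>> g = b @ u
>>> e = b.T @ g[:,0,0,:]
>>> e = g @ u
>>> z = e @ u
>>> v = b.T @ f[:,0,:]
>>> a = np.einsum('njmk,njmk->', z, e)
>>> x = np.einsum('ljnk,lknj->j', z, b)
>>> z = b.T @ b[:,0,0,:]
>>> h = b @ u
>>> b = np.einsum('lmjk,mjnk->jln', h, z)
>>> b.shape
(2, 3, 17)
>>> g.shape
(3, 17, 2, 17)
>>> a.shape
()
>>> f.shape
(3, 17, 11)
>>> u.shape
(17, 17)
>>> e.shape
(3, 17, 2, 17)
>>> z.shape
(17, 2, 17, 17)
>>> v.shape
(17, 2, 17, 11)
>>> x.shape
(17,)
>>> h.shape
(3, 17, 2, 17)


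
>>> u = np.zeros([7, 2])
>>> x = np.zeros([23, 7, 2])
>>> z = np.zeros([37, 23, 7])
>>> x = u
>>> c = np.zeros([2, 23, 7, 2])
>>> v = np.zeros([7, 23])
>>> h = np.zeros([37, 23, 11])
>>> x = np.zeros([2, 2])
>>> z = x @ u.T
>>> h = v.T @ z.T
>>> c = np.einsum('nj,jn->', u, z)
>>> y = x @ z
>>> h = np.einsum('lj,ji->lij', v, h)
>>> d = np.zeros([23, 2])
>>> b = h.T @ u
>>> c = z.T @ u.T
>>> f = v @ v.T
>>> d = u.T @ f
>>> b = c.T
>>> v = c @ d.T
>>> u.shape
(7, 2)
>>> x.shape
(2, 2)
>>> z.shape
(2, 7)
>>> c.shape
(7, 7)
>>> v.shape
(7, 2)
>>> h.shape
(7, 2, 23)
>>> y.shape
(2, 7)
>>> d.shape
(2, 7)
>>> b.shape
(7, 7)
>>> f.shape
(7, 7)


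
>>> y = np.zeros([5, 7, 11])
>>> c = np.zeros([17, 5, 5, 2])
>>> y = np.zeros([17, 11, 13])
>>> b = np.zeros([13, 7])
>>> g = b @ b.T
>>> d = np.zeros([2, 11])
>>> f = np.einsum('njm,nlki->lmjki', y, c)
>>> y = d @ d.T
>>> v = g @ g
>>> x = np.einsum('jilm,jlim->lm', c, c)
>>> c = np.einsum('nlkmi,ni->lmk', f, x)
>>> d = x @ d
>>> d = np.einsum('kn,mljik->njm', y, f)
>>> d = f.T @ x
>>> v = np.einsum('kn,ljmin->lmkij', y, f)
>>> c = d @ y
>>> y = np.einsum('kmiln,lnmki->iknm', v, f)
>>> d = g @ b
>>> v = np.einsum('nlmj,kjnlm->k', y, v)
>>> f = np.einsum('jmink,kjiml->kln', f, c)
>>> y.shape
(2, 5, 13, 11)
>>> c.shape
(2, 5, 11, 13, 2)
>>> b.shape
(13, 7)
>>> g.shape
(13, 13)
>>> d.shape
(13, 7)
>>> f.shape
(2, 2, 5)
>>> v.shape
(5,)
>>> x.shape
(5, 2)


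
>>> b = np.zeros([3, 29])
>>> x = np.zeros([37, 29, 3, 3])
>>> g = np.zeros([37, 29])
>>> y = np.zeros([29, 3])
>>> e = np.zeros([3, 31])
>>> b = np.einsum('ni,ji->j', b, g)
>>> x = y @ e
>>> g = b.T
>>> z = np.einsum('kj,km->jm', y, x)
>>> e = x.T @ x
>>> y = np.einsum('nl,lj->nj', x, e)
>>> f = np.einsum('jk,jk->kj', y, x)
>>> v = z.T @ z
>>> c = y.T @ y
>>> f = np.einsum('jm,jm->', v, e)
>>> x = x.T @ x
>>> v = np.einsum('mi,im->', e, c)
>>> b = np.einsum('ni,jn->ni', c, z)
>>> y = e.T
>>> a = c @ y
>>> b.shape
(31, 31)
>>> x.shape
(31, 31)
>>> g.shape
(37,)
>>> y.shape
(31, 31)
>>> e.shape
(31, 31)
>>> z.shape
(3, 31)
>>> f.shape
()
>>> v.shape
()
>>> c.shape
(31, 31)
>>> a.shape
(31, 31)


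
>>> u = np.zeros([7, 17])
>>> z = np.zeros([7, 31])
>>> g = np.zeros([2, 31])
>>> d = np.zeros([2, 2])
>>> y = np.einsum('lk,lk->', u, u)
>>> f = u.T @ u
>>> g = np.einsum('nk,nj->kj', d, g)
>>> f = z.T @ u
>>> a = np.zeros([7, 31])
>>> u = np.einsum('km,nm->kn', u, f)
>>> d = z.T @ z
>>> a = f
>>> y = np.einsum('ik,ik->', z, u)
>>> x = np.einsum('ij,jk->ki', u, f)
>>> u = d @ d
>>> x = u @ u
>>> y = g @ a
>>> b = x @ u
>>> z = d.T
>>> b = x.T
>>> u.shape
(31, 31)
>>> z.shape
(31, 31)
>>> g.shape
(2, 31)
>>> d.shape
(31, 31)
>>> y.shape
(2, 17)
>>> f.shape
(31, 17)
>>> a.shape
(31, 17)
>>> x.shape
(31, 31)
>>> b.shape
(31, 31)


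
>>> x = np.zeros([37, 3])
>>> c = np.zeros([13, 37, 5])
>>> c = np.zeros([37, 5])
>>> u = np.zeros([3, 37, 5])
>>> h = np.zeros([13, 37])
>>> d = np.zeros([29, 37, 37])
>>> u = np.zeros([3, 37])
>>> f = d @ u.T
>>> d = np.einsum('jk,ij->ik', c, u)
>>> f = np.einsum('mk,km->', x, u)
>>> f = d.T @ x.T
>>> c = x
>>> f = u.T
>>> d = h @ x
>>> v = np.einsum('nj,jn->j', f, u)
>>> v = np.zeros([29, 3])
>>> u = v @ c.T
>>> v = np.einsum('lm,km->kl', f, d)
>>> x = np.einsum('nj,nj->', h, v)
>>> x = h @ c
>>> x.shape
(13, 3)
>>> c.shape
(37, 3)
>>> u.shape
(29, 37)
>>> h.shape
(13, 37)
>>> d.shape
(13, 3)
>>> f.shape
(37, 3)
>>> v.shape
(13, 37)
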